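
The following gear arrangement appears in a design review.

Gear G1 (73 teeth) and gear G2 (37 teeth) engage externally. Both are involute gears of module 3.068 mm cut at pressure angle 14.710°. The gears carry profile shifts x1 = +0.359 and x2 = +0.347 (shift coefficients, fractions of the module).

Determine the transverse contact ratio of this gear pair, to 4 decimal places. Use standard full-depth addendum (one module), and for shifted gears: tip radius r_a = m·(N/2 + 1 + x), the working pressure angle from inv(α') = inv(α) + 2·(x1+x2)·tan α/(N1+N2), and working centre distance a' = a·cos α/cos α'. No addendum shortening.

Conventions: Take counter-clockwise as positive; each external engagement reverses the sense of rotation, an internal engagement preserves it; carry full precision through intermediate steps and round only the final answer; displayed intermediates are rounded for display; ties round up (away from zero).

1.9447

class = single-mesh tooth geometry [involute pair 73T × 37T, m = 3.068]
base radii: r_b1 = 108.311616, r_b2 = 54.897669
tip radii: r_a1 = 116.151412, r_a2 = 60.890596
inv(α') = inv(14.710°) + 2·(+0.359+0.347)·tan α/(73+37) = 0.00916366  ⇒  α' = 17.08473°
a' = a·cos α / cos α' = 168.7400·cos 14.710°/cos 17.08473° = 170.743983
action lengths: √(r_a1²−r_b1²) = 41.949306, √(r_a2²−r_b2²) = 26.342184
base pitch p_b = π·m·cos α = 9.322493
CR = (41.949306 + 26.342184 − 170.743983·sin 17.08473°)/9.322493 = 1.944693
contact ratio ≈ 1.9447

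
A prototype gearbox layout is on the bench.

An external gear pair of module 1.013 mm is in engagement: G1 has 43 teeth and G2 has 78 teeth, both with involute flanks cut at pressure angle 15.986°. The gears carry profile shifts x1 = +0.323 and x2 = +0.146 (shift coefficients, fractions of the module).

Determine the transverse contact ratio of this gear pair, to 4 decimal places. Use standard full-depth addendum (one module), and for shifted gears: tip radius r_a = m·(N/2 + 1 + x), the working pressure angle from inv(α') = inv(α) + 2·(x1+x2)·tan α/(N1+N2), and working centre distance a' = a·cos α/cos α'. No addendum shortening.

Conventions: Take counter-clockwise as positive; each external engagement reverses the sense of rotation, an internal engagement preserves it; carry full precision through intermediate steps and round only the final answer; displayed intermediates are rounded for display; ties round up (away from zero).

single-mesh involute tooth geometry (43T engaging 78T at module 1.013)
base radii: r_b1 = 20.937265, r_b2 = 37.979226
tip radii: r_a1 = 23.119699, r_a2 = 40.667898
inv(α') = inv(15.986°) + 2·(+0.323+0.146)·tan α/(43+78) = 0.00969345  ⇒  α' = 17.39985°
a' = a·cos α / cos α' = 61.2865·cos 15.986°/cos 17.39985° = 61.741723
action lengths: √(r_a1²−r_b1²) = 9.805682, √(r_a2²−r_b2²) = 14.541539
base pitch p_b = π·m·cos α = 3.059366
CR = (9.805682 + 14.541539 − 61.741723·sin 17.39985°)/3.059366 = 1.923302
contact ratio ≈ 1.9233

1.9233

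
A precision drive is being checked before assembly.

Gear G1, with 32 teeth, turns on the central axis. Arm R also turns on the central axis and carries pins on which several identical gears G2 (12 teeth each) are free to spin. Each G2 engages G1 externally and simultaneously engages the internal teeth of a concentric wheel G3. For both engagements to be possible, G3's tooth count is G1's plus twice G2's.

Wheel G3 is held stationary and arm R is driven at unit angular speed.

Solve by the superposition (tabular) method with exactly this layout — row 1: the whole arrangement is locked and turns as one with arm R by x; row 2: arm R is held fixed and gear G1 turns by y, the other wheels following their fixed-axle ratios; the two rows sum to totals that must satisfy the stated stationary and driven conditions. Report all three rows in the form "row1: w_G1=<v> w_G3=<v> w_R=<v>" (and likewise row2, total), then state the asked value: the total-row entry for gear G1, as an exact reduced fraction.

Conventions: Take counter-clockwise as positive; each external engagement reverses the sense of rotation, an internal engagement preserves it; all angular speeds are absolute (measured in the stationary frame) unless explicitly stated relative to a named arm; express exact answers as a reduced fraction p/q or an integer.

row1: w_G1=1 w_G3=1 w_R=1
row2: w_G1=7/4 w_G3=-1 w_R=0
total: w_G1=11/4 w_G3=0 w_R=1
asked value: 11/4

planetary set (32T centre, 12T on arm, 56T internal) — Willis relation
row 1 — lock + rotate with arm: ω_sun = ω_ring = ω_arm = x
superposition row 2 [arm held]: sun y, ring −(32/56)·y, arm 0
boundary: total ω_ring = x − (32/56)·y = 0 and total ω_arm = x = 1  ⇒  y = 7/4, x = 1
row 2 ring = −(32/56)·7/4 = -1
totals (row 1 + row 2): sun 1 + 7/4 = 11/4, ring 1 + (-1) = 0, arm 1 + 0 = 1
asked cell (total, sun) = 11/4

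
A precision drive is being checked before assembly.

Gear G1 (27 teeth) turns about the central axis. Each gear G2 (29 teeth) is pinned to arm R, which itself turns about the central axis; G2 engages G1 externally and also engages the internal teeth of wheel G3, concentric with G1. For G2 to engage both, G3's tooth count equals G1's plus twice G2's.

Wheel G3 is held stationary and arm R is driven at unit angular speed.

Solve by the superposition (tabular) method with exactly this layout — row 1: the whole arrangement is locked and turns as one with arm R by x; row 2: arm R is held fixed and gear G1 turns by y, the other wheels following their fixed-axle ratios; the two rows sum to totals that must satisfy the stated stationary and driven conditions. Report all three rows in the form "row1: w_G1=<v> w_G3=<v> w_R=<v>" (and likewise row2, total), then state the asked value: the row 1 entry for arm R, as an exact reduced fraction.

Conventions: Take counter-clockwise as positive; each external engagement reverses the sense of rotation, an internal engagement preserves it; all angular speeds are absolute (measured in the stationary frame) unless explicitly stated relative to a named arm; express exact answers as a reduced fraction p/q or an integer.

planetary set (27T centre, 29T on arm, 85T internal) — Willis relation
row 1: whole set turns with the arm by x
row 2: sun turns y, ring = −(27/85)·y, arm 0
boundary: total ω_ring = x − (27/85)·y = 0 and total ω_arm = x = 1  ⇒  y = 85/27, x = 1
row 2 ring = −(27/85)·85/27 = -1
totals (row 1 + row 2): sun 1 + 85/27 = 112/27, ring 1 + (-1) = 0, arm 1 + 0 = 1
asked cell (row1, arm) = 1

row1: w_G1=1 w_G3=1 w_R=1
row2: w_G1=85/27 w_G3=-1 w_R=0
total: w_G1=112/27 w_G3=0 w_R=1
asked value: 1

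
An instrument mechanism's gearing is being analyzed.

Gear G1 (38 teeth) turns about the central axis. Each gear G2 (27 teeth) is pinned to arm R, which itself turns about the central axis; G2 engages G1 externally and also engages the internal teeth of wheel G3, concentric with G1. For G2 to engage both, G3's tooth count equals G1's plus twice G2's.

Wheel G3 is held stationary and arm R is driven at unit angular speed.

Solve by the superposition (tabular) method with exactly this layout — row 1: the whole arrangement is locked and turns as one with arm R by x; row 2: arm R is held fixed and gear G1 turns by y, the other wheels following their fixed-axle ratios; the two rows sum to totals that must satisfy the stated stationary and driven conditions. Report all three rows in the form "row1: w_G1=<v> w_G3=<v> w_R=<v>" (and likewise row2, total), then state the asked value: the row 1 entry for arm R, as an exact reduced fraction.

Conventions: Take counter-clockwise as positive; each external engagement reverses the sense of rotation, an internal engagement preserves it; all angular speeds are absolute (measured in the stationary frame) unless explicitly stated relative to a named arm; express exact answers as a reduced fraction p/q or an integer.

topology: planetary set — G1 38T / G2 27T / G3 92T, arm = carrier (Willis)
row 1: whole set turns with the arm by x
row 2: sun turns y, ring = −(38/92)·y, arm 0
boundary: total ω_ring = x − (38/92)·y = 0 and total ω_arm = x = 1  ⇒  y = 46/19, x = 1
row 2 ring = −(38/92)·46/19 = -1
totals (row 1 + row 2): sun 1 + 46/19 = 65/19, ring 1 + (-1) = 0, arm 1 + 0 = 1
asked cell (row1, arm) = 1

row1: w_G1=1 w_G3=1 w_R=1
row2: w_G1=46/19 w_G3=-1 w_R=0
total: w_G1=65/19 w_G3=0 w_R=1
asked value: 1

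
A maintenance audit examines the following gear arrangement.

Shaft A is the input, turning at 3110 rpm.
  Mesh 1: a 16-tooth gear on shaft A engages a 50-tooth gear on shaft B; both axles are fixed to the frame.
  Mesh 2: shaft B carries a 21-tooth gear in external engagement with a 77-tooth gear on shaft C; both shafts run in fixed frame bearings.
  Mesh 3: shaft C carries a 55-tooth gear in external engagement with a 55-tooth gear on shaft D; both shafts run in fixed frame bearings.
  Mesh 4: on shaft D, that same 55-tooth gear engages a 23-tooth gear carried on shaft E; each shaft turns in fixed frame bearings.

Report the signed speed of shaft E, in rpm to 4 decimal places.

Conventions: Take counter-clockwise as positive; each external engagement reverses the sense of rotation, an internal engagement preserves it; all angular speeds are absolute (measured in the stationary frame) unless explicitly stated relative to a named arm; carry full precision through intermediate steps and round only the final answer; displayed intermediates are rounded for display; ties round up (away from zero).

+649.0435 rpm

recognized (5 fixed axles, 4 meshes): fixed-axis compound train
mesh 1 [16T→50T]: ω = 3110.0000×16/50 = 995.2000 rpm, sense flips to −
mesh 2 [21T→77T]: ω = 995.2000×21/77 = 271.4182 rpm, sense flips to +
mesh 3 [55T→55T]: ω = 271.4182×55/55 = 271.4182 rpm, sense flips to −
mesh 4 [55T→23T]: ω = 271.4182×55/23 = 649.0435 rpm, sense flips to +
signed output speed = +649.0435 rpm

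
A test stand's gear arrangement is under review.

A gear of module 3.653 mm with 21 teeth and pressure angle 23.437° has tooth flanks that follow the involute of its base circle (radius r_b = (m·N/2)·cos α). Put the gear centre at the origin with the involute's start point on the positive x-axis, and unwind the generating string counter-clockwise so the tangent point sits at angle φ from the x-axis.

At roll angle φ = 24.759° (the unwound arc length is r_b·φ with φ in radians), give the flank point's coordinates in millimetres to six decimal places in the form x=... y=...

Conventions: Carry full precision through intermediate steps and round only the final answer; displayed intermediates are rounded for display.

topology: single-mesh involute geometry — m = 3.653, N = 21
pitch radius r_p = m·N/2 = 3.653·21/2 = 38.356500
base radius r_b = r_p·cos α = 38.356500·cos 23.437° = 35.192011
roll angle φ = 24.759° = 0.43212607 rad
x = r_b·(cos φ + φ·sin φ) = 38.325959
y = r_b·(sin φ − φ·cos φ) = 0.929015

x=38.325959 y=0.929015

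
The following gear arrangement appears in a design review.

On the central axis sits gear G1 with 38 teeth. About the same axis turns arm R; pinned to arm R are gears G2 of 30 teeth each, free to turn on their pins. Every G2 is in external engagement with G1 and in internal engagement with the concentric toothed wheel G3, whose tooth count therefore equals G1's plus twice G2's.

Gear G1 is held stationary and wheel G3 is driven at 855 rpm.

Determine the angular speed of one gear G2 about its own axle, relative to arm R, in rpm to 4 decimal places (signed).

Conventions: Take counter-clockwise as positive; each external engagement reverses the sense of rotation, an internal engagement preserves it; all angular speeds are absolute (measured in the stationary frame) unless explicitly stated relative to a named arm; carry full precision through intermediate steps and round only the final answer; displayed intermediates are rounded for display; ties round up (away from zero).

+780.3971 rpm

recognized (axles ride arm R): planetary set, 38/30/98 teeth
normalise by the input: solve with ω_ring = 1, then scale by 855 rpm
ring teeth: 38 + 2·30 = 98
38(ω_sun−ω_arm) = −98(ω_ring−ω_arm),  ω_sun = 0, ω_ring = 1
38(0−ω_arm) = −98(1−ω_arm)  ⇒  136·ω_arm = 98  ⇒  ω_arm = 49/68
sun–planet mesh: 38·(0−49/68) = −30·(ω_p−ω_arm)  ⇒  ω_p−ω_arm = 931/1020
scale: ω_p−ω_arm = 931/1020 × 855 rpm = +780.3971 rpm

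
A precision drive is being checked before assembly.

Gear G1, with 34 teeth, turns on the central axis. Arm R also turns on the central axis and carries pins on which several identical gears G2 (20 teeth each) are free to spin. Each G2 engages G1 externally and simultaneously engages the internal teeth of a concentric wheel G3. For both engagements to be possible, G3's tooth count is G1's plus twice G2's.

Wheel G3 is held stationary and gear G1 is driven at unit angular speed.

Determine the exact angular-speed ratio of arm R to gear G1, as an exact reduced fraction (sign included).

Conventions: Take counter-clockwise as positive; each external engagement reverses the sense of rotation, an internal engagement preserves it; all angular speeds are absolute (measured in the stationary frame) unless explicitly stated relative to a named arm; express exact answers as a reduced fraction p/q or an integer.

topology: planetary set — G1 34T / G2 20T / G3 74T, arm = carrier (Willis)
ring teeth: 34 + 2·20 = 74
34(ω_sun−ω_arm) = −74(ω_ring−ω_arm),  ω_ring = 0, ω_sun = 1
34(1−ω_arm) = −74(0−ω_arm)  ⇒  108·ω_arm = 34  ⇒  ω_arm = 17/54
ω_out/ω_in = 17/54

17/54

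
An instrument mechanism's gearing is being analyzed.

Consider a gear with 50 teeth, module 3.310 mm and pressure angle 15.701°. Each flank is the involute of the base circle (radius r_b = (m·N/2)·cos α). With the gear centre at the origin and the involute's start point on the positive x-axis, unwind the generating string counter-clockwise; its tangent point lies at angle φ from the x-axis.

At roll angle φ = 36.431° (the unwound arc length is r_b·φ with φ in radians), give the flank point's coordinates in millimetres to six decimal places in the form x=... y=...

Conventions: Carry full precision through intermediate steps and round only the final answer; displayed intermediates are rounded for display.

x=94.174398 y=6.554150

single-mesh involute tooth geometry (50T wheel at module 3.310)
pitch radius r_p = m·N/2 = 3.310·50/2 = 82.750000
base radius r_b = r_p·cos α = 82.750000·cos 15.701° = 79.662351
roll angle φ = 36.431° = 0.63584090 rad
x = r_b·(cos φ + φ·sin φ) = 94.174398
y = r_b·(sin φ − φ·cos φ) = 6.554150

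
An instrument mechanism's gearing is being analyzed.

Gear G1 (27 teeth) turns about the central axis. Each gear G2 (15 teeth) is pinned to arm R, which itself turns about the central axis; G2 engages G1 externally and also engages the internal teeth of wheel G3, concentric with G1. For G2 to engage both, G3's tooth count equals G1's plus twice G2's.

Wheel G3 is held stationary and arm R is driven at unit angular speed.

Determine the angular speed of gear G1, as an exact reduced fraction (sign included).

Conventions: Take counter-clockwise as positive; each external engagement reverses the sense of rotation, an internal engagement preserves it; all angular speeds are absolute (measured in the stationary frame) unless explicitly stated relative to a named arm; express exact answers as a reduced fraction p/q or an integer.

28/9

recognized (axles ride arm R): planetary set, 27/15/57 teeth
ring teeth: 27 + 2·15 = 57
27(ω_sun−ω_arm) = −57(ω_ring−ω_arm),  ω_ring = 0, ω_arm = 1
ω_sun = 1 − (57/27)(0−1) = 28/9
exact speed ratio = 28/9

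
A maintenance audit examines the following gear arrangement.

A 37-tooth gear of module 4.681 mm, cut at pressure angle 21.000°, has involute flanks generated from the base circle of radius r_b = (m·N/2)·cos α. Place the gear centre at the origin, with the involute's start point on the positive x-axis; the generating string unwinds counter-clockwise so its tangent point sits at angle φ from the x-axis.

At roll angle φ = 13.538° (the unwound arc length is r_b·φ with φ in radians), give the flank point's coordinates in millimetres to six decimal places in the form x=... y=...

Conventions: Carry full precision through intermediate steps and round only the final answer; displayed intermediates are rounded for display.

x=83.072077 y=0.353517

single-mesh involute tooth geometry (37T wheel at module 4.681)
pitch radius r_p = m·N/2 = 4.681·37/2 = 86.598500
base radius r_b = r_p·cos α = 86.598500·cos 21.000° = 80.846665
roll angle φ = 13.538° = 0.23628267 rad
x = r_b·(cos φ + φ·sin φ) = 83.072077
y = r_b·(sin φ − φ·cos φ) = 0.353517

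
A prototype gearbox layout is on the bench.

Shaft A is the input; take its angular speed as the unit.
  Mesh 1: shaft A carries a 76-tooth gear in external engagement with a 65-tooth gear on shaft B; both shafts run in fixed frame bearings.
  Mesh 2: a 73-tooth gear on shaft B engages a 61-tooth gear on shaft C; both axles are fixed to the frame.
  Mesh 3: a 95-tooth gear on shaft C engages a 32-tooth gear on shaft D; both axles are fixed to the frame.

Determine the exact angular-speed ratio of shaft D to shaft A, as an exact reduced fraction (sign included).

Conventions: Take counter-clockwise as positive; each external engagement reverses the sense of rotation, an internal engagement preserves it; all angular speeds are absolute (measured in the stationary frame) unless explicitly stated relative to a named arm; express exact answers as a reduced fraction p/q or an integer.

class = fixed-axis compound train [3 meshes; 3 ratios multiply, 3 sense flips]
mesh 1 [76T→65T]: running ratio 76/65, sense −
mesh 2 [73T→61T]: running ratio 5548/3965, sense +
mesh 3 [95T→32T]: running ratio 26353/6344, sense −
ω_out/ω_in = -26353/6344

-26353/6344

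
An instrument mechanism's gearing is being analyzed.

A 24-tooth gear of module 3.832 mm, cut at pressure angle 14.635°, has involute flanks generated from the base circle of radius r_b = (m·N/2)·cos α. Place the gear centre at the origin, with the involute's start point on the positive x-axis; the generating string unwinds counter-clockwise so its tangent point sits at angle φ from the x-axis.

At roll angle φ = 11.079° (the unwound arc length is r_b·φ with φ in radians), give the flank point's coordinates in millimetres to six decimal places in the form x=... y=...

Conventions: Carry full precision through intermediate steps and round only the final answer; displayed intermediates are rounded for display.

x=45.316070 y=0.106824

class = single-mesh tooth geometry [base-circle involute, m = 3.832, 24T]
pitch radius r_p = m·N/2 = 3.832·24/2 = 45.984000
base radius r_b = r_p·cos α = 45.984000·cos 14.635° = 44.492050
roll angle φ = 11.079° = 0.19336503 rad
x = r_b·(cos φ + φ·sin φ) = 45.316070
y = r_b·(sin φ − φ·cos φ) = 0.106824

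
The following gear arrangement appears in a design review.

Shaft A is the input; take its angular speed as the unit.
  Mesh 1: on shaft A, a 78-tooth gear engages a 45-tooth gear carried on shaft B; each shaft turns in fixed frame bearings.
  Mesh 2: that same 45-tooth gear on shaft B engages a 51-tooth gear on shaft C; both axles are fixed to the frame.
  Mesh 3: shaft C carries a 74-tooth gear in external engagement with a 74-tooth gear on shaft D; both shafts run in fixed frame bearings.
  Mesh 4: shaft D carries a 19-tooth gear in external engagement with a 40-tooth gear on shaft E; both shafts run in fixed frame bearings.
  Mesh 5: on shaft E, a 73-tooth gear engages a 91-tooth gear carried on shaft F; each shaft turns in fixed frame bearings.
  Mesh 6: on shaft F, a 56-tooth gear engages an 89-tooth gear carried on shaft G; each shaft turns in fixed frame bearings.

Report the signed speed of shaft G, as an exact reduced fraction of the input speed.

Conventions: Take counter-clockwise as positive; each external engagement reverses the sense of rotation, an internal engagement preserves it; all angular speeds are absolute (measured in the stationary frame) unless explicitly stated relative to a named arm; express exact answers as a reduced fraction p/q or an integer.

2774/7565

6-mesh fixed-axis compound train (all bearings frame-fixed)
mesh 1 [78T→45T]: |ω|/ω_in = 1×78/45 = 26/15, sense flips to −
mesh 2 [45T→51T]: |ω|/ω_in = (26/15)×45/51 = 26/17, sense flips to +
mesh 3 [74T→74T]: |ω|/ω_in = (26/17)×74/74 = 26/17, sense flips to −
mesh 4 [19T→40T]: |ω|/ω_in = (26/17)×19/40 = 247/340, sense flips to +
mesh 5 [73T→91T]: |ω|/ω_in = (247/340)×73/91 = 1387/2380, sense flips to −
mesh 6 [56T→89T]: |ω|/ω_in = (1387/2380)×56/89 = 2774/7565, sense flips to +
signed output speed (× input speed) = 2774/7565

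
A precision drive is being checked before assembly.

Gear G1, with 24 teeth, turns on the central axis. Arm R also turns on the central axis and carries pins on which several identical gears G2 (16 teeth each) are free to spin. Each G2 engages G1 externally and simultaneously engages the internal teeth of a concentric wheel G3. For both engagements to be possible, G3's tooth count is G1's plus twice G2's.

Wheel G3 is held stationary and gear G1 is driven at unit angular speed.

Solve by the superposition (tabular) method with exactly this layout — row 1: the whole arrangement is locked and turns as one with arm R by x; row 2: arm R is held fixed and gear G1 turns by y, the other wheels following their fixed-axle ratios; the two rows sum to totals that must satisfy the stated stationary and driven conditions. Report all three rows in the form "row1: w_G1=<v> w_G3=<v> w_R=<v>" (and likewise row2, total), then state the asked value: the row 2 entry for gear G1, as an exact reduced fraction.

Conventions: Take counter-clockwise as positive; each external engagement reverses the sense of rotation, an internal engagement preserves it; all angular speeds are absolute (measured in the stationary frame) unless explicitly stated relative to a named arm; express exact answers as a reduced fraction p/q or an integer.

row1: w_G1=3/10 w_G3=3/10 w_R=3/10
row2: w_G1=7/10 w_G3=-3/10 w_R=0
total: w_G1=1 w_G3=0 w_R=3/10
asked value: 7/10

recognized (axles ride arm R): planetary set, 24/16/56 teeth
row 1 — lock + rotate with arm: ω_sun = ω_ring = ω_arm = x
row 2 (arm held, sun turns y): ω_ring = −(24/56)·y, ω_arm = 0
boundary: total ω_ring = x − (24/56)·y = 0 and total ω_sun = x + y = 1  ⇒  y = 7/10, x = 3/10
row 2 ring = −(24/56)·7/10 = -3/10
totals (row 1 + row 2): sun 3/10 + 7/10 = 1, ring 3/10 + (-3/10) = 0, arm 3/10 + 0 = 3/10
asked cell (row2, sun) = 7/10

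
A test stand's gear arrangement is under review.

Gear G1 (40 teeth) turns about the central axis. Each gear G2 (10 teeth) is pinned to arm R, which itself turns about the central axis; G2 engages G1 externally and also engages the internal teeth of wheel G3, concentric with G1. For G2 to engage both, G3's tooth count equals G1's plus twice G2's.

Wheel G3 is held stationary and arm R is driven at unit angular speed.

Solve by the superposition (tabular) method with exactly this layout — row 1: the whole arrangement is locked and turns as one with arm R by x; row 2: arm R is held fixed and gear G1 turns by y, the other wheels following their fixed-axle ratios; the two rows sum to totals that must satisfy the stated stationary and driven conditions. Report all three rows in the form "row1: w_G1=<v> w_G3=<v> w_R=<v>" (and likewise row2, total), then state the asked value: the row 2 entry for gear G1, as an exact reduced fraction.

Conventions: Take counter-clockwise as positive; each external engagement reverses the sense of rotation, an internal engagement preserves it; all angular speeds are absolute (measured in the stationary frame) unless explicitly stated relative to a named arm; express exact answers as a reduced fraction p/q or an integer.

row1: w_G1=1 w_G3=1 w_R=1
row2: w_G1=3/2 w_G3=-1 w_R=0
total: w_G1=5/2 w_G3=0 w_R=1
asked value: 3/2

class = planetary set [G3 = 40+2·10 = 60; Willis about the carrier]
row 1 — lock + rotate with arm: ω_sun = ω_ring = ω_arm = x
row 2 — arm fixed, fixed-axis ratios: sun y, ring −(40/60)·y, arm 0
boundary: total ω_ring = x − (40/60)·y = 0 and total ω_arm = x = 1  ⇒  y = 3/2, x = 1
row 2 ring = −(40/60)·3/2 = -1
totals (row 1 + row 2): sun 1 + 3/2 = 5/2, ring 1 + (-1) = 0, arm 1 + 0 = 1
asked cell (row2, sun) = 3/2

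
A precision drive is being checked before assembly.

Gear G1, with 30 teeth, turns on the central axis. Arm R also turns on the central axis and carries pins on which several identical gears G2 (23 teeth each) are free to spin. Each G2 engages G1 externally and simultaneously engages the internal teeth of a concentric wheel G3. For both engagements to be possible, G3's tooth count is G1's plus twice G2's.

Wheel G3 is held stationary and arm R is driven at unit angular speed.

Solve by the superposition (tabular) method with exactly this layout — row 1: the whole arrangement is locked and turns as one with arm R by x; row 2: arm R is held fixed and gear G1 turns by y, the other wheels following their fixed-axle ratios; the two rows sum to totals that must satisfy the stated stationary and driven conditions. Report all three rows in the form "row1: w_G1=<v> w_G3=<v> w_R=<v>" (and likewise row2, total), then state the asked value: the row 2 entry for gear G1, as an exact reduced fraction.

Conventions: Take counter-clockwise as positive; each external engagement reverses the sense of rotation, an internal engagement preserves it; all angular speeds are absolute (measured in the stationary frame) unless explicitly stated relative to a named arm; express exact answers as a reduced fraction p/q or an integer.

row1: w_G1=1 w_G3=1 w_R=1
row2: w_G1=38/15 w_G3=-1 w_R=0
total: w_G1=53/15 w_G3=0 w_R=1
asked value: 38/15

class = planetary set [G3 = 30+2·23 = 76; Willis about the carrier]
row 1: whole set turns with the arm by x
row 2: sun turns y, ring = −(30/76)·y, arm 0
boundary: total ω_ring = x − (30/76)·y = 0 and total ω_arm = x = 1  ⇒  y = 38/15, x = 1
row 2 ring = −(30/76)·38/15 = -1
totals (row 1 + row 2): sun 1 + 38/15 = 53/15, ring 1 + (-1) = 0, arm 1 + 0 = 1
asked cell (row2, sun) = 38/15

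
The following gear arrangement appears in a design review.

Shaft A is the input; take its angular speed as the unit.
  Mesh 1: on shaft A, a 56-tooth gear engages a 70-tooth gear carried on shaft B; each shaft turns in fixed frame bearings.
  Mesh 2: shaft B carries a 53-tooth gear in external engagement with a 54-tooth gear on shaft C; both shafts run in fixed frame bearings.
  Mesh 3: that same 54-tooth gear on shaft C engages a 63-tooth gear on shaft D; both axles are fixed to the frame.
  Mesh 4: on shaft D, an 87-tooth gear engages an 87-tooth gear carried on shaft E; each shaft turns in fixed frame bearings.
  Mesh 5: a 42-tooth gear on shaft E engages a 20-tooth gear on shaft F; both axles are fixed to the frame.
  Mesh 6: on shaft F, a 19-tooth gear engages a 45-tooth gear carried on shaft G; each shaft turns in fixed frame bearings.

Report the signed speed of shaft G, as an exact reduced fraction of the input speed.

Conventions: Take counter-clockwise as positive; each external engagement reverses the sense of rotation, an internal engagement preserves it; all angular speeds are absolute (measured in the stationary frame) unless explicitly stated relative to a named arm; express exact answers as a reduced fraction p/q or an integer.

6-mesh fixed-axis compound train (all bearings frame-fixed)
mesh 1 [56T→70T]: |ω|/ω_in = 1×56/70 = 4/5, sense flips to −
mesh 2 [53T→54T]: |ω|/ω_in = (4/5)×53/54 = 106/135, sense flips to +
mesh 3 [54T→63T]: |ω|/ω_in = (106/135)×54/63 = 212/315, sense flips to −
mesh 4 [87T→87T]: |ω|/ω_in = (212/315)×87/87 = 212/315, sense flips to +
mesh 5 [42T→20T]: |ω|/ω_in = (212/315)×42/20 = 106/75, sense flips to −
mesh 6 [19T→45T]: |ω|/ω_in = (106/75)×19/45 = 2014/3375, sense flips to +
signed output speed (× input speed) = 2014/3375

2014/3375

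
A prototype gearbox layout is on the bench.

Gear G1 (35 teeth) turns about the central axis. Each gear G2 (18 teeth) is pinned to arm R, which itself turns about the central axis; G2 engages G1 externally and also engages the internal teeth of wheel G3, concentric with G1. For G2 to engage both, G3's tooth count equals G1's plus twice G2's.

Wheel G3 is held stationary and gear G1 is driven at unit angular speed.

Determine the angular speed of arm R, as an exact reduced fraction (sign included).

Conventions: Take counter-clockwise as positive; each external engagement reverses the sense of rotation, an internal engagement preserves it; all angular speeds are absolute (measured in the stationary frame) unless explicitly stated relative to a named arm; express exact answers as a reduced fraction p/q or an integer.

topology: planetary set — G1 35T / G2 18T / G3 71T, arm = carrier (Willis)
ring teeth: 35 + 2·18 = 71
35(ω_sun−ω_arm) = −71(ω_ring−ω_arm),  ω_ring = 0, ω_sun = 1
35(1−ω_arm) = −71(0−ω_arm)  ⇒  106·ω_arm = 35  ⇒  ω_arm = 35/106
exact speed ratio = 35/106

35/106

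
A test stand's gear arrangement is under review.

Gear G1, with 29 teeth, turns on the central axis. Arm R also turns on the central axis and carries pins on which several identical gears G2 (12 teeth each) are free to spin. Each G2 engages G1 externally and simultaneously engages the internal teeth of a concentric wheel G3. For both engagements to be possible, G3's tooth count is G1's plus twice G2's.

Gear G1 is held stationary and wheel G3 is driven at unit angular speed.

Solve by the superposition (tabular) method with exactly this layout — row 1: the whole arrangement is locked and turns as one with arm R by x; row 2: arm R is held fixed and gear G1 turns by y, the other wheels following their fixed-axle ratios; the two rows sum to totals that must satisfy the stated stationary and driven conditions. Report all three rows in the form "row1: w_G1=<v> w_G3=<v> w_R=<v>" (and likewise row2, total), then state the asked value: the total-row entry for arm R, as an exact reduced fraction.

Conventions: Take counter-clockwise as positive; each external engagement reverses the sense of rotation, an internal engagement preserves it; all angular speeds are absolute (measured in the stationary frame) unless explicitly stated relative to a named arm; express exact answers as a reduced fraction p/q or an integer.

class = planetary set [G3 = 29+2·12 = 53; Willis about the carrier]
superposition row 1 [locked train]: every member turns x
row 2 — arm fixed, fixed-axis ratios: sun y, ring −(29/53)·y, arm 0
boundary: total ω_sun = x + y = 0 and total ω_ring = x − (29/53)·y = 1  ⇒  y = -53/82, x = 53/82
row 2 ring = −(29/53)·(-53/82) = 29/82
totals (row 1 + row 2): sun 53/82 + (-53/82) = 0, ring 53/82 + 29/82 = 1, arm 53/82 + 0 = 53/82
asked cell (total, arm) = 53/82

row1: w_G1=53/82 w_G3=53/82 w_R=53/82
row2: w_G1=-53/82 w_G3=29/82 w_R=0
total: w_G1=0 w_G3=1 w_R=53/82
asked value: 53/82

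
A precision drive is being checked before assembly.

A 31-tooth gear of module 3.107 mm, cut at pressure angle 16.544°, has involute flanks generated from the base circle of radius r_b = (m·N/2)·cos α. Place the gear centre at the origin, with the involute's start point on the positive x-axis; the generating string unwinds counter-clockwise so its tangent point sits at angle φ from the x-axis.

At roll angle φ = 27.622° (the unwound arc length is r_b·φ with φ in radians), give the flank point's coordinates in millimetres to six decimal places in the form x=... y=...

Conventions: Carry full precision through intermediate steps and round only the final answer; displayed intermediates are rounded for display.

recognized (one wheel, involute flank): single-mesh tooth geometry, m = 3.107, N = 31
pitch radius r_p = m·N/2 = 3.107·31/2 = 48.158500
base radius r_b = r_p·cos α = 48.158500·cos 16.544° = 46.164803
roll angle φ = 27.622° = 0.48209485 rad
x = r_b·(cos φ + φ·sin φ) = 51.221801
y = r_b·(sin φ − φ·cos φ) = 1.684456

x=51.221801 y=1.684456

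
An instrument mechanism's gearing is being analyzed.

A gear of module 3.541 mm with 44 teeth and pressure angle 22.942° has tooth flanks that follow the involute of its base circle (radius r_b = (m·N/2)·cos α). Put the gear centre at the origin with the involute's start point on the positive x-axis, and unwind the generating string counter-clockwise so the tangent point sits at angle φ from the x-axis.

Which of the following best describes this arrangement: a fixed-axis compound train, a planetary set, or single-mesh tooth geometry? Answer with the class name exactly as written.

single-mesh tooth geometry

recognized (one wheel, involute flank): single-mesh tooth geometry, m = 3.541, N = 44
classification: single-mesh tooth geometry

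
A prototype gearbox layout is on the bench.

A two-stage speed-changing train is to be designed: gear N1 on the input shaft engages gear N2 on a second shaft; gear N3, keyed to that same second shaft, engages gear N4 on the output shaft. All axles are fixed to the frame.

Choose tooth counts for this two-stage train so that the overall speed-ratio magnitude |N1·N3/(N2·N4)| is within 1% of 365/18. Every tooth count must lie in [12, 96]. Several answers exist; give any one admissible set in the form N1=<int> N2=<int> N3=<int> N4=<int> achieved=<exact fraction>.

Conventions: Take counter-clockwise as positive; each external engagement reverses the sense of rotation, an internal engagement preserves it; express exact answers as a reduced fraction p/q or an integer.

design class (target 365/18): fixed-axis compound train
target = 365/18 in lowest terms: an exact hit needs N1·N3 = k·365 and N2·N4 = k·18 for one integer k, every count in [12, 96]; additionally prefer no 1:1 stage (N1 ≠ N2, N3 ≠ N4)
k = 1…7: no 1:1-free in-range split of k·365 and k·18 into factor pairs; take k = 8
k = 8: N1·N3 = 2920 = 40·73, N2·N4 = 144 = 12·12
achieved = 40·73/(12·12) = 365/18; |achieved − target| = 0 ≤ 73/360 ✓

N1=40 N2=12 N3=73 N4=12 achieved=365/18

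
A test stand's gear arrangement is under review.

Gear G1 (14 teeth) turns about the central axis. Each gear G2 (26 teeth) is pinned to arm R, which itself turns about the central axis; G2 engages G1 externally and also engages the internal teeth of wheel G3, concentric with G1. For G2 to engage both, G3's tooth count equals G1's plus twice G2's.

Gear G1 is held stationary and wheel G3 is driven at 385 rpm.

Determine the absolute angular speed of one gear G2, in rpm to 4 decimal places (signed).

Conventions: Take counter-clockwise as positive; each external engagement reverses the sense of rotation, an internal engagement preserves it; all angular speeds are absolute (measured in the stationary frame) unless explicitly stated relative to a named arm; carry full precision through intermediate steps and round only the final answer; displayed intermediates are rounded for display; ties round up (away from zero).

recognized (axles ride arm R): planetary set, 14/26/66 teeth
normalise by the input: solve with ω_ring = 1, then scale by 385 rpm
ring teeth: 14 + 2·26 = 66
14(ω_sun−ω_arm) = −66(ω_ring−ω_arm),  ω_sun = 0, ω_ring = 1
14(0−ω_arm) = −66(1−ω_arm)  ⇒  80·ω_arm = 66  ⇒  ω_arm = 33/40
sun–planet mesh: 14·(0−33/40) = −26·(ω_p−ω_arm)  ⇒  ω_p−ω_arm = 231/520
ω_p = 33/40 + 231/520 = 33/26
scale: ω_p = 33/26 × 385 rpm = +488.6538 rpm

+488.6538 rpm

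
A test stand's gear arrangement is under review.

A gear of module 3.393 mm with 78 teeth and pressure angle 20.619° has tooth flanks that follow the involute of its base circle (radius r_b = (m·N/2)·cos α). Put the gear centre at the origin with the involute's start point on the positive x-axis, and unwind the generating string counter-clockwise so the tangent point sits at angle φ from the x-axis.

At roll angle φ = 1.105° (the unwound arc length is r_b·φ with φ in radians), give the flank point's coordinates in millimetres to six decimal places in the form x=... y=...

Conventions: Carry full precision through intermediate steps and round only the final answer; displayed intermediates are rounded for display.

x=123.873535 y=0.000296

class = single-mesh tooth geometry [base-circle involute, m = 3.393, 78T]
pitch radius r_p = m·N/2 = 3.393·78/2 = 132.327000
base radius r_b = r_p·cos α = 132.327000·cos 20.619° = 123.850504
roll angle φ = 1.105° = 0.01928589 rad
x = r_b·(cos φ + φ·sin φ) = 123.873535
y = r_b·(sin φ − φ·cos φ) = 0.000296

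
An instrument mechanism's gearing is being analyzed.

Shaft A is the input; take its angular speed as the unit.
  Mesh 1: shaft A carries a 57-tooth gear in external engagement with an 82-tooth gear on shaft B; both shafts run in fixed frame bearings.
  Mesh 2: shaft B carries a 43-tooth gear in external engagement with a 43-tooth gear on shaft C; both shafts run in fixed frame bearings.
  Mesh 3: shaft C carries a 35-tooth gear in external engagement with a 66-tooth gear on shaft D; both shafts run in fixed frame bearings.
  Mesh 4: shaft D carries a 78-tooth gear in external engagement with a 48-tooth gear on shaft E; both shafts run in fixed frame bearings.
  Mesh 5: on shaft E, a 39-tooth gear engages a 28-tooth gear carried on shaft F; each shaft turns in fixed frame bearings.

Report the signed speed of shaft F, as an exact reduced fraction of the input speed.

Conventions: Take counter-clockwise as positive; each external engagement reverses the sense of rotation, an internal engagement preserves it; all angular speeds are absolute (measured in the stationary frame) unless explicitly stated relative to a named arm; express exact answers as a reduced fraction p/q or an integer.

5-mesh fixed-axis compound train (all bearings frame-fixed)
mesh 1 [57T→82T]: |ω|/ω_in = 1×57/82 = 57/82, sense flips to −
mesh 2 [43T→43T]: |ω|/ω_in = (57/82)×43/43 = 57/82, sense flips to +
mesh 3 [35T→66T]: |ω|/ω_in = (57/82)×35/66 = 665/1804, sense flips to −
mesh 4 [78T→48T]: |ω|/ω_in = (665/1804)×78/48 = 8645/14432, sense flips to +
mesh 5 [39T→28T]: |ω|/ω_in = (8645/14432)×39/28 = 48165/57728, sense flips to −
signed output speed (× input speed) = -48165/57728

-48165/57728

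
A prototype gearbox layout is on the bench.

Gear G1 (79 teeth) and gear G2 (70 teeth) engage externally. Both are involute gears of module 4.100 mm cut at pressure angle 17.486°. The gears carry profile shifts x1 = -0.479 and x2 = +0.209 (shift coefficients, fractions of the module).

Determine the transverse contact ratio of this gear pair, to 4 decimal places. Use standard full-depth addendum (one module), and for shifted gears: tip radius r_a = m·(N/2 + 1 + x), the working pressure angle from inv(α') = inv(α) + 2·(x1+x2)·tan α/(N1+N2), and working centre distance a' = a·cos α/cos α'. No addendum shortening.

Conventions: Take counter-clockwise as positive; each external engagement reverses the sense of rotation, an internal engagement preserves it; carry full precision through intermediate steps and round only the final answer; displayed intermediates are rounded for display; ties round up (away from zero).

recognized (one external pair, fixed centres): single-mesh tooth geometry, m = 4.100, N1 = 79, N2 = 70
base radii: r_b1 = 154.466355, r_b2 = 136.868922
tip radii: r_a1 = 164.086100, r_a2 = 148.456900
inv(α') = inv(17.486°) + 2·(-0.479+0.209)·tan α/(79+70) = 0.00870018  ⇒  α' = 16.79855°
a' = a·cos α / cos α' = 305.4500·cos 17.486°/cos 16.79855° = 304.321652
action lengths: √(r_a1²−r_b1²) = 55.356963, √(r_a2²−r_b2²) = 57.500863
base pitch p_b = π·m·cos α = 12.285326
CR = (55.356963 + 57.500863 − 304.321652·sin 16.79855°)/12.285326 = 2.027343
contact ratio ≈ 2.0273

2.0273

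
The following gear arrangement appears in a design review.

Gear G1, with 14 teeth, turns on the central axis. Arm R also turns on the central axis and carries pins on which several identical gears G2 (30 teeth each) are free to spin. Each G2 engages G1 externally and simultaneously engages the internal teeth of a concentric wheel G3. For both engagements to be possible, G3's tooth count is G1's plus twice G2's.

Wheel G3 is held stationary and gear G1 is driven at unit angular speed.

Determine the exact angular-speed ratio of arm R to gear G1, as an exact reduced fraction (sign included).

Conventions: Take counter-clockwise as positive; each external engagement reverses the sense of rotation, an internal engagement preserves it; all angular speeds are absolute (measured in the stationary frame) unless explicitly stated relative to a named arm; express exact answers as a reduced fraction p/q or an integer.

7/44

recognized (axles ride arm R): planetary set, 14/30/74 teeth
ring teeth: 14 + 2·30 = 74
14(ω_sun−ω_arm) = −74(ω_ring−ω_arm),  ω_ring = 0, ω_sun = 1
14(1−ω_arm) = −74(0−ω_arm)  ⇒  88·ω_arm = 14  ⇒  ω_arm = 7/44
ω_out/ω_in = 7/44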